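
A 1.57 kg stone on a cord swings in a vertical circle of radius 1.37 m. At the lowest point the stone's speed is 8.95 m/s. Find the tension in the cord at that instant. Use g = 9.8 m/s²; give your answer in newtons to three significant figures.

107 N

At the lowest point, T points up (toward the centre) and the weight mg points down (away from the centre), so the net inward force is T − mg = mv²/r.
T = m(v²/r + g) = 1.57 × ((8.95)²/1.37 + 9.8) = 1.57 × (58.47 + 9.8) = 1.57 × 68.27 = 107.2 N.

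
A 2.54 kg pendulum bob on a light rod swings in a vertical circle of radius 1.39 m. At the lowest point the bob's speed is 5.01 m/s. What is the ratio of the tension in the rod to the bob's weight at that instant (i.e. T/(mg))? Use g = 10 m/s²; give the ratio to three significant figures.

2.81

At the bottom, T − mg = mv²/r, so T = m(v²/r + g) and T/(mg) = v²/(rg) + 1 = (5.01)²/(1.39 × 10.0) + 1 = 1.806 + 1 = 2.806.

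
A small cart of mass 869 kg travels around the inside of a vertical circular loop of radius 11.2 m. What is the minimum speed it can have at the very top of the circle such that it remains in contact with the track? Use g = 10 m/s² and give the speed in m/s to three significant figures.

10.6 m/s

At the top, both weight mg and N point toward the centre: N + mg = mv²/r.
At minimum speed N → 0, so mg = mv_min²/r ⇒ v_min = √(g r) = √(10.0 × 11.2) = 10.58 m/s.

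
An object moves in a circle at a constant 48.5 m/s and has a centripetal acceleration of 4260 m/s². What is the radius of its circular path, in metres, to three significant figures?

a_c = v²/r ⇒ r = v²/a_c = (48.5)²/4260 = 2352/4260 = 0.5522 m.

0.552 m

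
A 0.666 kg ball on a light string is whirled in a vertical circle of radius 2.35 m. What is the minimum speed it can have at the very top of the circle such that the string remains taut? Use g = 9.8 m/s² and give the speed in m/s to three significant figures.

4.80 m/s

At the top, both weight mg and T point toward the centre: T + mg = mv²/r.
At minimum speed T → 0, so mg = mv_min²/r ⇒ v_min = √(g r) = √(9.8 × 2.35) = 4.799 m/s.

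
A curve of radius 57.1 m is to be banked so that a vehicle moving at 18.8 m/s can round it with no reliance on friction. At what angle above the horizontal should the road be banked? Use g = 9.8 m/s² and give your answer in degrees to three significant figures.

32.3°

With no friction, the horizontal component of the normal force provides the centripetal force: N sinθ = mv²/r, while N cosθ = mg vertically.
Dividing: tanθ = v²/(r g) = (18.8)²/(57.1 × 9.8) = 353.4/559.6 = 0.6316.
θ = arctan(0.6316) = 32.28°.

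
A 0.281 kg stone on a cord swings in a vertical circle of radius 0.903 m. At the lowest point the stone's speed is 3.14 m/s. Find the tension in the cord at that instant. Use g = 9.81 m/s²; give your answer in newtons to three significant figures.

5.82 N

At the lowest point, T points up (toward the centre) and the weight mg points down (away from the centre), so the net inward force is T − mg = mv²/r.
T = m(v²/r + g) = 0.281 × ((3.14)²/0.903 + 9.81) = 0.281 × (10.92 + 9.81) = 0.281 × 20.73 = 5.825 N.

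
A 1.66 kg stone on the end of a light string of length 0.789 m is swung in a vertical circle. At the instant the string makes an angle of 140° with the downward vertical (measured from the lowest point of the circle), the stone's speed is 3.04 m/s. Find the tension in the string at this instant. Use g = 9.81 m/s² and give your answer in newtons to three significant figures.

6.97 N

Take the radial direction toward the centre of the circle as positive. The component of the weight along the string toward the centre is −mg cos φ (φ measured from the bottom), so Newton's second law along the string gives T − mg cos φ = m v²/r.
cos 140° = -0.7660, so T = m(v²/r + g cos φ) = 1.66 × ((3.04)²/0.789 + 9.81 × -0.7660) = 1.66 × (11.71 + (-7.515)) = 1.66 × 4.198 = 6.969 N.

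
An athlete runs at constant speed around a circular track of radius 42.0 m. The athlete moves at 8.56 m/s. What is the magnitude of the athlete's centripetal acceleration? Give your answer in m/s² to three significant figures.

a_c = v²/r = (8.560)²/42.0 = 73.27/42.0 = 1.745 m/s².

1.74 m/s²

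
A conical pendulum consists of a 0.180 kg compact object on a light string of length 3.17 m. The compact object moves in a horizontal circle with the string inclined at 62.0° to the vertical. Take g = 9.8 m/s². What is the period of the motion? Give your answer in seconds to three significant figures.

2.45 s

r = L sinθ = 2.799 m. From T sinθ = mω²r and T cosθ = mg: tanθ = ω²r/g, so ω² = g tanθ / r = g/(L cosθ).
ω = √(g/(L cosθ)) = √(9.8/(3.17 × 0.4695)) = √6.585 = 2.566 rad/s.
Period = 2π/ω = 2.449 s.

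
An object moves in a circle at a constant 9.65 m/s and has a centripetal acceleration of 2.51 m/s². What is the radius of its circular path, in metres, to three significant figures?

37.1 m

a_c = v²/r ⇒ r = v²/a_c = (9.65)²/2.51 = 93.12/2.51 = 37.10 m.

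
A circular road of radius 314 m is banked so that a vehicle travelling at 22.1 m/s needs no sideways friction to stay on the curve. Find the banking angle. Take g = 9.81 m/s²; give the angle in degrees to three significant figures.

9.01°

With no friction, the horizontal component of the normal force provides the centripetal force: N sinθ = mv²/r, while N cosθ = mg vertically.
Dividing: tanθ = v²/(r g) = (22.1)²/(314 × 9.81) = 488.4/3080 = 0.1586.
θ = arctan(0.1586) = 9.010°.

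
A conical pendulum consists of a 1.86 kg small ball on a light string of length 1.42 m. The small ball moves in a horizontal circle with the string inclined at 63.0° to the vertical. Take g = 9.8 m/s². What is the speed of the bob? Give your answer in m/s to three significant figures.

The radius of the circle is r = L sinθ = 1.42 × sin 63.0° = 1.265 m.
Horizontally T sinθ = mv²/r and vertically T cosθ = mg, so tanθ = v²/(rg).
v = √(r g tanθ) = √(1.265 × 9.8 × 1.963) = √24.33 = 4.933 m/s.

4.93 m/s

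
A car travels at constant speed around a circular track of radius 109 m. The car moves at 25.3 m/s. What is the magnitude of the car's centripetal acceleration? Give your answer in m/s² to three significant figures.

5.87 m/s²

a_c = v²/r = (25.30)²/109 = 640.1/109 = 5.872 m/s².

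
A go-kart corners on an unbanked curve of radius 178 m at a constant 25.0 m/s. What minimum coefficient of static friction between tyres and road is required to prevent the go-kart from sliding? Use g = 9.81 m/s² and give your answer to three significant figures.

Friction provides the centripetal force: μ_s m g = m v²/r, so μ_s = v²/(g r) = (25.00)²/(9.81 × 178) = 625.0/1746 = 0.3579.

0.358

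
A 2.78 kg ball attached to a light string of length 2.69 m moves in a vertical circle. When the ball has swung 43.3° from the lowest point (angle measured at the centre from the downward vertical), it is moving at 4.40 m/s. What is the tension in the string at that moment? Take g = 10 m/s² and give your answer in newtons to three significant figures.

40.2 N

Take the radial direction toward the centre of the circle as positive. The component of the weight along the string toward the centre is −mg cos φ (φ measured from the bottom), so Newton's second law along the string gives T − mg cos φ = m v²/r.
cos 43.3° = 0.7278, so T = m(v²/r + g cos φ) = 2.78 × ((4.40)²/2.69 + 10.0 × 0.7278) = 2.78 × (7.197 + (7.278)) = 2.78 × 14.47 = 40.24 N.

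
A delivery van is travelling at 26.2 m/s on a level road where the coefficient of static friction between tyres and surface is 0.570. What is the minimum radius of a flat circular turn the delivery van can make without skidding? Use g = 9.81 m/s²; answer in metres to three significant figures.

At the limit, μ_s m g = m v²/r, so r_min = v²/(μ_s g) = (26.2)²/(0.570 × 9.81) = 686.4/5.592 = 122.8 m.

123 m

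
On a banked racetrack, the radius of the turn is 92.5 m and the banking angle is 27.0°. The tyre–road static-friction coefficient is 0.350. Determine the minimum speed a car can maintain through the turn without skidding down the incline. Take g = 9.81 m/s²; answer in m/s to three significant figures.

At the minimum speed, friction acts up the slope at its limiting value f = μN. Radially (horizontal, toward centre): N sinθ − μN cosθ = mv²/r. Vertically: N cosθ + μN sinθ = mg.
Dividing: v² = r g (sinθ − μcosθ)/(cosθ + μsinθ).
sinθ − μcosθ = 0.4540 − 0.350×0.8910 = 0.1421; cosθ + μsinθ = 0.8910 + 0.350×0.4540 = 1.050.
v² = 92.5 × 9.81 × 0.1421/1.050 = 122.8 m²/s², so v = 11.08 m/s.

11.1 m/s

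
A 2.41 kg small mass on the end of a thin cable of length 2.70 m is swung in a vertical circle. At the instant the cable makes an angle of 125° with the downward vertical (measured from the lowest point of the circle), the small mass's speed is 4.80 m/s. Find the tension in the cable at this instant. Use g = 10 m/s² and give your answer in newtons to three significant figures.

Take the radial direction toward the centre of the circle as positive. The component of the weight along the string toward the centre is −mg cos φ (φ measured from the bottom), so Newton's second law along the string gives T − mg cos φ = m v²/r.
cos 125° = -0.5736, so T = m(v²/r + g cos φ) = 2.41 × ((4.80)²/2.70 + 10.0 × -0.5736) = 2.41 × (8.533 + (-5.736)) = 2.41 × 2.798 = 6.742 N.

6.74 N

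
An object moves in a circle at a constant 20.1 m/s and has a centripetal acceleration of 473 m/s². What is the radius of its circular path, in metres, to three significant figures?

a_c = v²/r ⇒ r = v²/a_c = (20.1)²/473 = 404.0/473 = 0.8541 m.

0.854 m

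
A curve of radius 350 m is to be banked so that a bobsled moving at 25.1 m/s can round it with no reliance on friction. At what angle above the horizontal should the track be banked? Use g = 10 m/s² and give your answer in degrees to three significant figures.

With no friction, the horizontal component of the normal force provides the centripetal force: N sinθ = mv²/r, while N cosθ = mg vertically.
Dividing: tanθ = v²/(r g) = (25.1)²/(350 × 10.0) = 630.0/3500 = 0.1800.
θ = arctan(0.1800) = 10.20°.

10.2°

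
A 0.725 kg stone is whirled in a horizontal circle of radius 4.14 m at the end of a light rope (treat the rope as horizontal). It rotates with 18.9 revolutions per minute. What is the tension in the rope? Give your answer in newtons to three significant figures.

ω = 18.9 rev/min × 2π/60 = 1.979 rad/s, so v = ωr = 1.979 × 4.14 = 8.194 m/s.
The tension is the only horizontal force, so it supplies the full centripetal force: T = m v²/r = 0.725 × (8.194)²/4.14 = 0.725 × 67.14/4.14 = 11.76 N.

11.8 N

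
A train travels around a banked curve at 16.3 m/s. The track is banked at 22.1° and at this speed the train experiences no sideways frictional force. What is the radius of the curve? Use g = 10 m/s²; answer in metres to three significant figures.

Frictionless banking: tanθ = v²/(rg), so r = v²/(g tanθ).
r = (16.3)²/(10.0 × tan 22.1°) = 265.7/(10.0 × 0.4061) = 265.7/4.061 = 65.43 m.

65.4 m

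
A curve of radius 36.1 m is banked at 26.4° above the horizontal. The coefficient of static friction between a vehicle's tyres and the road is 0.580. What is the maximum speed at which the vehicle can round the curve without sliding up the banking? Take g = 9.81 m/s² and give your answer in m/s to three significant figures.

23.1 m/s

At the maximum speed, friction acts down the slope at its limiting value f = μN. Radially (horizontal, toward centre): N sinθ + μN cosθ = mv²/r. Vertically: N cosθ − μN sinθ = mg.
Dividing: v² = r g (sinθ + μcosθ)/(cosθ − μsinθ).
sinθ + μcosθ = 0.4446 + 0.580×0.8957 = 0.9641; cosθ − μsinθ = 0.8957 − 0.580×0.4446 = 0.6378.
v² = 36.1 × 9.81 × 0.9641/0.6378 = 535.3 m²/s², so v = 23.14 m/s.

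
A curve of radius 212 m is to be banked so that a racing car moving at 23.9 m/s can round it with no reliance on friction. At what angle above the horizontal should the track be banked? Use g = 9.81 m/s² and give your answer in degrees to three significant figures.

15.4°

With no friction, the horizontal component of the normal force provides the centripetal force: N sinθ = mv²/r, while N cosθ = mg vertically.
Dividing: tanθ = v²/(r g) = (23.9)²/(212 × 9.81) = 571.2/2080 = 0.2747.
θ = arctan(0.2747) = 15.36°.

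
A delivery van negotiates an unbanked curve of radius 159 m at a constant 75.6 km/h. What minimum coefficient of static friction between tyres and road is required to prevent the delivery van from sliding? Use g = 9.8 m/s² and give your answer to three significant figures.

0.283

v = 75.6/3.6 = 21.00 m/s.
Friction provides the centripetal force: μ_s m g = m v²/r, so μ_s = v²/(g r) = (21.00)²/(9.8 × 159) = 441.0/1558 = 0.2830.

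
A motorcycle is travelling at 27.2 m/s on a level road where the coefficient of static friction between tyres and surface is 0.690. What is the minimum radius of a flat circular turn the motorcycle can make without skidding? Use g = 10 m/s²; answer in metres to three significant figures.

At the limit, μ_s m g = m v²/r, so r_min = v²/(μ_s g) = (27.2)²/(0.690 × 10.0) = 739.8/6.900 = 107.2 m.

107 m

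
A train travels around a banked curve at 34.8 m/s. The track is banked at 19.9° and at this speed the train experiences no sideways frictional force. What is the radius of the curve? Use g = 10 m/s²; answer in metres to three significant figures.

Frictionless banking: tanθ = v²/(rg), so r = v²/(g tanθ).
r = (34.8)²/(10.0 × tan 19.9°) = 1211/(10.0 × 0.3620) = 1211/3.620 = 334.5 m.

335 m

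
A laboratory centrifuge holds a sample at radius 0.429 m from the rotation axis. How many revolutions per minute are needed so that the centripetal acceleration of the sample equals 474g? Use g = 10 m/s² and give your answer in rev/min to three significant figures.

Require ω²r = 474g, so ω = √(474 × 10.0/0.429) = 105.1 rad/s.
In rev/min: ω × 60/(2π) = 105.1 × 60/(2π) = 1004 rev/min.

1000 rev/min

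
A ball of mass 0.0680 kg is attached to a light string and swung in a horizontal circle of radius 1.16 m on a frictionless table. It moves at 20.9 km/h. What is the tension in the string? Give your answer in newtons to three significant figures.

v = 20.9 km/h = 20.9/3.6 = 5.806 m/s.
The tension is the only horizontal force, so it supplies the full centripetal force: T = m v²/r = 0.0680 × (5.806)²/1.16 = 0.0680 × 33.70/1.16 = 1.976 N.

1.98 N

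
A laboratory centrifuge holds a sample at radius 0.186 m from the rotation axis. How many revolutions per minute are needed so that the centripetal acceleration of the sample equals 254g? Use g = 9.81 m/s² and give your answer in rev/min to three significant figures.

Require ω²r = 254g, so ω = √(254 × 9.81/0.186) = 115.7 rad/s.
In rev/min: ω × 60/(2π) = 115.7 × 60/(2π) = 1105 rev/min.

1110 rev/min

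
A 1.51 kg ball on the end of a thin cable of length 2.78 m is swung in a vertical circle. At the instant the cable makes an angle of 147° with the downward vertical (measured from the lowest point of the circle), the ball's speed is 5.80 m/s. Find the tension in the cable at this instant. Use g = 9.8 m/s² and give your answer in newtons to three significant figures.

5.86 N

Take the radial direction toward the centre of the circle as positive. The component of the weight along the string toward the centre is −mg cos φ (φ measured from the bottom), so Newton's second law along the string gives T − mg cos φ = m v²/r.
cos 147° = -0.8387, so T = m(v²/r + g cos φ) = 1.51 × ((5.80)²/2.78 + 9.8 × -0.8387) = 1.51 × (12.10 + (-8.219)) = 1.51 × 3.882 = 5.861 N.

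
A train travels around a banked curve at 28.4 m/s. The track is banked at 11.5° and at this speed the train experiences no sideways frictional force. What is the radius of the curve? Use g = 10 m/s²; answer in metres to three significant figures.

396 m

Frictionless banking: tanθ = v²/(rg), so r = v²/(g tanθ).
r = (28.4)²/(10.0 × tan 11.5°) = 806.6/(10.0 × 0.2035) = 806.6/2.035 = 396.4 m.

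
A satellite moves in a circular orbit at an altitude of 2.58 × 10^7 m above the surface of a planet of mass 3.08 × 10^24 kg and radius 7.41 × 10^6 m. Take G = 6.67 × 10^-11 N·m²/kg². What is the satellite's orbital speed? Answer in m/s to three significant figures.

Orbital radius r = R + h = 7.41 × 10^6 + 2.58 × 10^7 = 3.321 × 10^7 m.
Gravity supplies the centripetal force: G M m / r² = m v² / r, so v = √(GM/r).
v = √(6.67 × 10^-11 × 3.08 × 10^24 / 3.321 × 10^7) = √(6.186 × 10^6) = 2487 m/s.

2490 m/s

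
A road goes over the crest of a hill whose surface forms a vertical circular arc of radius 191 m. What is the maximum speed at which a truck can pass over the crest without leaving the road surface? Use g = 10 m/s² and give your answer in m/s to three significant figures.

43.7 m/s

At the crest the centre of the circle is below the truck, so the net downward (centripetal) force is mg − N = mv²/r.
The truck leaves the road when N → 0, giving v_max = √(g r) = √(10.0 × 191) = 43.70 m/s.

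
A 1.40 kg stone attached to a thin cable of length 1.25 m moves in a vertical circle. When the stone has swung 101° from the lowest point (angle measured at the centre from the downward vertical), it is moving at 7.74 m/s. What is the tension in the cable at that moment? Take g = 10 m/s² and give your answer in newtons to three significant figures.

Take the radial direction toward the centre of the circle as positive. The component of the weight along the string toward the centre is −mg cos φ (φ measured from the bottom), so Newton's second law along the string gives T − mg cos φ = m v²/r.
cos 101° = -0.1908, so T = m(v²/r + g cos φ) = 1.40 × ((7.74)²/1.25 + 10.0 × -0.1908) = 1.40 × (47.93 + (-1.908)) = 1.40 × 46.02 = 64.43 N.

64.4 N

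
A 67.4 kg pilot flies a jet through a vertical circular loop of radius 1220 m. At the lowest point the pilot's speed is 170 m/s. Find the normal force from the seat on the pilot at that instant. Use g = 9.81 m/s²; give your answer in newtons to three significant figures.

2260 N

At the lowest point, N points up (toward the centre) and the weight mg points down (away from the centre), so the net inward force is N − mg = mv²/r.
N = m(v²/r + g) = 67.4 × ((170)²/1220 + 9.81) = 67.4 × (23.69 + 9.81) = 67.4 × 33.50 = 2258 N.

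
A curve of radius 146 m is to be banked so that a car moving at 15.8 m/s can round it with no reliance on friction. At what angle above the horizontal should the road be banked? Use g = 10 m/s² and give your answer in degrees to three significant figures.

9.70°

With no friction, the horizontal component of the normal force provides the centripetal force: N sinθ = mv²/r, while N cosθ = mg vertically.
Dividing: tanθ = v²/(r g) = (15.8)²/(146 × 10.0) = 249.6/1460 = 0.1710.
θ = arctan(0.1710) = 9.703°.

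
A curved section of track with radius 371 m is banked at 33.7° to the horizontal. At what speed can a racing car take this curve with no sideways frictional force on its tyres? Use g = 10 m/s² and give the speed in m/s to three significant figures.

49.7 m/s

On a frictionless banked curve, N sinθ = mv²/r and N cosθ = mg, so tanθ = v²/(rg).
v = √(r g tanθ) = √(371 × 10.0 × tan 33.7°) = √(371 × 10.0 × 0.6669) = √2474 = 49.74 m/s.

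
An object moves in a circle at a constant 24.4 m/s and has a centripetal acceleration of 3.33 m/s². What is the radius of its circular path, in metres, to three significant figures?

a_c = v²/r ⇒ r = v²/a_c = (24.4)²/3.33 = 595.4/3.33 = 178.8 m.

179 m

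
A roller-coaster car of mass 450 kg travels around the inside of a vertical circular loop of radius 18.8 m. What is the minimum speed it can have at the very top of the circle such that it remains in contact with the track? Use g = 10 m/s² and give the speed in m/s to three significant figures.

13.7 m/s

At the top, both weight mg and N point toward the centre: N + mg = mv²/r.
At minimum speed N → 0, so mg = mv_min²/r ⇒ v_min = √(g r) = √(10.0 × 18.8) = 13.71 m/s.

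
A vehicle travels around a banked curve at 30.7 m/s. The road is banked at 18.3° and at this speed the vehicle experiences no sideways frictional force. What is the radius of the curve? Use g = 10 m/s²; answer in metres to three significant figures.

285 m

Frictionless banking: tanθ = v²/(rg), so r = v²/(g tanθ).
r = (30.7)²/(10.0 × tan 18.3°) = 942.5/(10.0 × 0.3307) = 942.5/3.307 = 285.0 m.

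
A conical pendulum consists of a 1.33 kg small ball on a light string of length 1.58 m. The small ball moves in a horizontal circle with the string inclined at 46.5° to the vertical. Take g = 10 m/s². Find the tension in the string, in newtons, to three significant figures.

Vertically the bob has no acceleration, so T cosθ = mg.
T = mg/cosθ = 1.33 × 10.0 / cos 46.5° = 13.30/0.6884 = 19.32 N.

19.3 N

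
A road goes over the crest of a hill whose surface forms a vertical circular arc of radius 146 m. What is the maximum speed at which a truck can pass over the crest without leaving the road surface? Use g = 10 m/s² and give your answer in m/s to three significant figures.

At the crest the centre of the circle is below the truck, so the net downward (centripetal) force is mg − N = mv²/r.
The truck leaves the road when N → 0, giving v_max = √(g r) = √(10.0 × 146) = 38.21 m/s.

38.2 m/s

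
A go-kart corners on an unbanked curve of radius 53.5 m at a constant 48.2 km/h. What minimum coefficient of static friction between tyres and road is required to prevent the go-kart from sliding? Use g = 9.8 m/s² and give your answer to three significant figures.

0.342

v = 48.2/3.6 = 13.39 m/s.
Friction provides the centripetal force: μ_s m g = m v²/r, so μ_s = v²/(g r) = (13.39)²/(9.8 × 53.5) = 179.3/524.3 = 0.3419.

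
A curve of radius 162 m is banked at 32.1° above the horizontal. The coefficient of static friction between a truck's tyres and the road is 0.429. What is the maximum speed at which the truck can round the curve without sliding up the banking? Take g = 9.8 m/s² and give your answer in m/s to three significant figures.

47.9 m/s

At the maximum speed, friction acts down the slope at its limiting value f = μN. Radially (horizontal, toward centre): N sinθ + μN cosθ = mv²/r. Vertically: N cosθ − μN sinθ = mg.
Dividing: v² = r g (sinθ + μcosθ)/(cosθ − μsinθ).
sinθ + μcosθ = 0.5314 + 0.429×0.8471 = 0.8948; cosθ − μsinθ = 0.8471 − 0.429×0.5314 = 0.6192.
v² = 162 × 9.8 × 0.8948/0.6192 = 2294 m²/s², so v = 47.90 m/s.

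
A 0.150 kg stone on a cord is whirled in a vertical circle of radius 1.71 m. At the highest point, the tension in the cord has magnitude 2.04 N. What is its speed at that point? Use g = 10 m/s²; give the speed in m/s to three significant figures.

At the top, T + mg = mv²/r, so v = √(r(T/m + g)) = √(1.71 × (2.04/0.150 + 10.0)) = √(1.71 × 23.60) = √40.36 = 6.353 m/s.

6.35 m/s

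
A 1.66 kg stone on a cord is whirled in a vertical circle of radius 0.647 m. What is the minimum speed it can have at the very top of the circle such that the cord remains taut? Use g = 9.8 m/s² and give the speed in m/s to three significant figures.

2.52 m/s

At the highest point the centre is directly below, so both the weight and T act inward: T + mg = mv²/r.
At minimum speed T → 0, so mg = mv_min²/r ⇒ v_min = √(g r) = √(9.8 × 0.647) = 2.518 m/s.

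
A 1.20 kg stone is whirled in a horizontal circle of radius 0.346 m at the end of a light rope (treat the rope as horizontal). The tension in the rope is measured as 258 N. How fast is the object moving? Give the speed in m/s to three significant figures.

8.62 m/s

T = m v²/r ⇒ v = √(T r / m) = √(258 × 0.346 / 1.20) = √74.39 = 8.625 m/s.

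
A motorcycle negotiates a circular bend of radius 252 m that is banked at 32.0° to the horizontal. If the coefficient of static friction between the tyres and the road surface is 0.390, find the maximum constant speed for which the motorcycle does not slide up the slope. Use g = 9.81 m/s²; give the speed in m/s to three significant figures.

At the maximum speed, friction acts down the slope at its limiting value f = μN. Radially (horizontal, toward centre): N sinθ + μN cosθ = mv²/r. Vertically: N cosθ − μN sinθ = mg.
Dividing: v² = r g (sinθ + μcosθ)/(cosθ − μsinθ).
sinθ + μcosθ = 0.5299 + 0.390×0.8480 = 0.8607; cosθ − μsinθ = 0.8480 − 0.390×0.5299 = 0.6414.
v² = 252 × 9.81 × 0.8607/0.6414 = 3317 m²/s², so v = 57.60 m/s.

57.6 m/s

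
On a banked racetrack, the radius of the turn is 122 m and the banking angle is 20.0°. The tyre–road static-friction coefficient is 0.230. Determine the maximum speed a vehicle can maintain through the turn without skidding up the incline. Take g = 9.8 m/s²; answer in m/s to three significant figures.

27.8 m/s

At the maximum speed, friction acts down the slope at its limiting value f = μN. Radially (horizontal, toward centre): N sinθ + μN cosθ = mv²/r. Vertically: N cosθ − μN sinθ = mg.
Dividing: v² = r g (sinθ + μcosθ)/(cosθ − μsinθ).
sinθ + μcosθ = 0.3420 + 0.230×0.9397 = 0.5581; cosθ − μsinθ = 0.9397 − 0.230×0.3420 = 0.8610.
v² = 122 × 9.8 × 0.5581/0.8610 = 775.0 m²/s², so v = 27.84 m/s.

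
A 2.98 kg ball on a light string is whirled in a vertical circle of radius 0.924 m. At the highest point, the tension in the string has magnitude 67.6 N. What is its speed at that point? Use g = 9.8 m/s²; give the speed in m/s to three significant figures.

At the top, T + mg = mv²/r, so v = √(r(T/m + g)) = √(0.924 × (67.6/2.98 + 9.8)) = √(0.924 × 32.48) = √30.02 = 5.479 m/s.

5.48 m/s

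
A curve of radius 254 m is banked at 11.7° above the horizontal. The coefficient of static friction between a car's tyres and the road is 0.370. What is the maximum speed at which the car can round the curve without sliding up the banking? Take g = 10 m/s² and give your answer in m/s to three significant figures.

At the maximum speed, friction acts down the slope at its limiting value f = μN. Radially (horizontal, toward centre): N sinθ + μN cosθ = mv²/r. Vertically: N cosθ − μN sinθ = mg.
Dividing: v² = r g (sinθ + μcosθ)/(cosθ − μsinθ).
sinθ + μcosθ = 0.2028 + 0.370×0.9792 = 0.5651; cosθ − μsinθ = 0.9792 − 0.370×0.2028 = 0.9042.
v² = 254 × 10.0 × 0.5651/0.9042 = 1587 m²/s², so v = 39.84 m/s.

39.8 m/s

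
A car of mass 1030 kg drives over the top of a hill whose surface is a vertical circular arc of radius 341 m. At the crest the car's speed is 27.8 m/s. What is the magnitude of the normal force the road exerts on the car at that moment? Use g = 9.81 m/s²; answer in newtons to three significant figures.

7770 N

At the crest the centripetal acceleration points downward (toward the centre of the arc), so mg − N = mv²/r.
N = m(g − v²/r) = 1030 × (9.81 − (27.8)²/341) = 1030 × (9.81 − 2.266) = 1030 × 7.544 = 7770 N.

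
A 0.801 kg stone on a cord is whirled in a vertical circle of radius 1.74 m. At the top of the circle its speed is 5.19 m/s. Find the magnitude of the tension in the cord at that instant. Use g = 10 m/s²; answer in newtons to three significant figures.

At the top, both T and the weight mg point inward (toward the centre), so T + mg = mv²/r.
T = m(v²/r − g) = 0.801 × ((5.19)²/1.74 − 10.0) = 0.801 × (15.48 − 10.0) = 0.801 × 5.481 = 4.390 N.

4.39 N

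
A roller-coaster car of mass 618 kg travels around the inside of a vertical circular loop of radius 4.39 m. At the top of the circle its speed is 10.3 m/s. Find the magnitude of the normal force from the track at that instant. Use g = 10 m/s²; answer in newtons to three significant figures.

At the top, both N and the weight mg point inward (toward the centre), so N + mg = mv²/r.
N = m(v²/r − g) = 618 × ((10.3)²/4.39 − 10.0) = 618 × (24.17 − 10.0) = 618 × 14.17 = 8755 N.

8750 N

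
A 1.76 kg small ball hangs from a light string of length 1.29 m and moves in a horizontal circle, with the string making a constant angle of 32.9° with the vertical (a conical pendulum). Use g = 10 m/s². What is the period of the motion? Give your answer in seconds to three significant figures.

r = L sinθ = 0.7007 m. From T sinθ = mω²r and T cosθ = mg: tanθ = ω²r/g, so ω² = g tanθ / r = g/(L cosθ).
ω = √(g/(L cosθ)) = √(10.0/(1.29 × 0.8396)) = √9.233 = 3.039 rad/s.
Period = 2π/ω = 2.068 s.

2.07 s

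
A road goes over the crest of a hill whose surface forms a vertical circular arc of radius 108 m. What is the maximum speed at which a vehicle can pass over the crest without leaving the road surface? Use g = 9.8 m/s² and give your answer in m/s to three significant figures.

32.5 m/s

At the crest the centre of the circle is below the vehicle, so the net downward (centripetal) force is mg − N = mv²/r.
The vehicle leaves the road when N → 0, giving v_max = √(g r) = √(9.8 × 108) = 32.53 m/s.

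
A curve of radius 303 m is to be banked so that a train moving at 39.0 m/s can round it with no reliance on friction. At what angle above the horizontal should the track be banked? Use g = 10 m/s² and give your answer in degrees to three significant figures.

With no friction, the horizontal component of the normal force provides the centripetal force: N sinθ = mv²/r, while N cosθ = mg vertically.
Dividing: tanθ = v²/(r g) = (39.0)²/(303 × 10.0) = 1521/3030 = 0.5020.
θ = arctan(0.5020) = 26.66°.

26.7°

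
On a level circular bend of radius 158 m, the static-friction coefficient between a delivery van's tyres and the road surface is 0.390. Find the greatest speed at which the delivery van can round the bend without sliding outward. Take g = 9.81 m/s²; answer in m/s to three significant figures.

The only inward force on a level bend is static friction, so at the limit f_s = μ_s N = μ_s m g = m v²/r.
Mass cancels: v_max = √(μ_s g r) = √(0.390 × 9.81 × 158) = √604.5 = 24.59 m/s.

24.6 m/s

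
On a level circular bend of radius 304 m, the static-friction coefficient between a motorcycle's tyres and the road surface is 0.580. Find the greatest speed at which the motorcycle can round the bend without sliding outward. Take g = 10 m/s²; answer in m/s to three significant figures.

42.0 m/s

On a flat curve, static friction is the only horizontal force, so it must supply the full centripetal force: μ_s m g = m v²/r.
Mass cancels: v_max = √(μ_s g r) = √(0.580 × 10.0 × 304) = √1763 = 41.99 m/s.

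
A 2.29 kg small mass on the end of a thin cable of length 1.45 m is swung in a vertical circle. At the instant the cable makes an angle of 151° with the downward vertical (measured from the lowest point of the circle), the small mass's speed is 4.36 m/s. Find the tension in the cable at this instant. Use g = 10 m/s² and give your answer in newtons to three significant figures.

9.99 N

Take the radial direction toward the centre of the circle as positive. The component of the weight along the string toward the centre is −mg cos φ (φ measured from the bottom), so Newton's second law along the string gives T − mg cos φ = m v²/r.
cos 151° = -0.8746, so T = m(v²/r + g cos φ) = 2.29 × ((4.36)²/1.45 + 10.0 × -0.8746) = 2.29 × (13.11 + (-8.746)) = 2.29 × 4.364 = 9.993 N.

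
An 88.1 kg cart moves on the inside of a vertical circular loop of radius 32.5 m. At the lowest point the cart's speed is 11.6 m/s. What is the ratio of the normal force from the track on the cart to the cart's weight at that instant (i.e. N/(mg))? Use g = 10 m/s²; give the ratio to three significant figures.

At the bottom, N − mg = mv²/r, so N = m(v²/r + g) and N/(mg) = v²/(rg) + 1 = (11.6)²/(32.5 × 10.0) + 1 = 0.4140 + 1 = 1.414.

1.41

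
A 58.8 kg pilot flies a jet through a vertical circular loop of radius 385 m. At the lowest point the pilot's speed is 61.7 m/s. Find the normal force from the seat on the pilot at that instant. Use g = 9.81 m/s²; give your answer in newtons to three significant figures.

1160 N

At the lowest point, N points up (toward the centre) and the weight mg points down (away from the centre), so the net inward force is N − mg = mv²/r.
N = m(v²/r + g) = 58.8 × ((61.7)²/385 + 9.81) = 58.8 × (9.888 + 9.81) = 58.8 × 19.70 = 1158 N.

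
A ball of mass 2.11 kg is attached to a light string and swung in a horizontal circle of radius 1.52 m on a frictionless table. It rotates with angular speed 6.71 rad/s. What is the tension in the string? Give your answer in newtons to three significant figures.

v = ωr = 6.71 × 1.52 = 10.20 m/s.
The tension is the only horizontal force, so it supplies the full centripetal force: T = m v²/r = 2.11 × (10.20)²/1.52 = 2.11 × 104.0/1.52 = 144.4 N.

144 N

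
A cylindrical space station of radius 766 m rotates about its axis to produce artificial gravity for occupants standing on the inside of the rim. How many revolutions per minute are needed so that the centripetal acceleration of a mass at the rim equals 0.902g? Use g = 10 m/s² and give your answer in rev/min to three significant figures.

Require ω²r = 0.902g, so ω = √(0.902 × 10.0/766) = 0.1085 rad/s.
In rev/min: ω × 60/(2π) = 0.1085 × 60/(2π) = 1.036 rev/min.

1.04 rev/min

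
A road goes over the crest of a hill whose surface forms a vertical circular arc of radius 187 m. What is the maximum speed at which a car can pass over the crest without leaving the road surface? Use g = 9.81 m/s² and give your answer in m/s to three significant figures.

At the crest the centre of the circle is below the car, so the net downward (centripetal) force is mg − N = mv²/r.
The car leaves the road when N → 0, giving v_max = √(g r) = √(9.81 × 187) = 42.83 m/s.

42.8 m/s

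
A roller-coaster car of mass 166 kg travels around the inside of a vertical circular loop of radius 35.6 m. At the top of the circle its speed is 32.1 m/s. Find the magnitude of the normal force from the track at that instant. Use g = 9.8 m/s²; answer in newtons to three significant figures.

At the top, both N and the weight mg point inward (toward the centre), so N + mg = mv²/r.
N = m(v²/r − g) = 166 × ((32.1)²/35.6 − 9.8) = 166 × (28.94 − 9.8) = 166 × 19.14 = 3178 N.

3180 N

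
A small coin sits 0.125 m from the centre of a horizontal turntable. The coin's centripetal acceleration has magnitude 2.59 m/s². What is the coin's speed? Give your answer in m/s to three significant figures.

0.569 m/s

a_c = v²/r ⇒ v = √(a_c · r) = √(2.59 × 0.125) = √0.3238 = 0.5690 m/s.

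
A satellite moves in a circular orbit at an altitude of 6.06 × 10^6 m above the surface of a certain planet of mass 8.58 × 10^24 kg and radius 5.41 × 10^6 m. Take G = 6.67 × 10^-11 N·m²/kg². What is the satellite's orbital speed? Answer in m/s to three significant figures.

Orbital radius r = R + h = 5.41 × 10^6 + 6.06 × 10^6 = 1.147 × 10^7 m.
Gravity supplies the centripetal force: G M m / r² = m v² / r, so v = √(GM/r).
v = √(6.67 × 10^-11 × 8.58 × 10^24 / 1.147 × 10^7) = √(4.989 × 10^7) = 7064 m/s.

7060 m/s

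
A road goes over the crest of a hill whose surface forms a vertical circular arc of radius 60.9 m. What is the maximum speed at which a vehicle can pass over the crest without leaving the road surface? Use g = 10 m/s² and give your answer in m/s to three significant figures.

At the crest the centre of the circle is below the vehicle, so the net downward (centripetal) force is mg − N = mv²/r.
The vehicle leaves the road when N → 0, giving v_max = √(g r) = √(10.0 × 60.9) = 24.68 m/s.

24.7 m/s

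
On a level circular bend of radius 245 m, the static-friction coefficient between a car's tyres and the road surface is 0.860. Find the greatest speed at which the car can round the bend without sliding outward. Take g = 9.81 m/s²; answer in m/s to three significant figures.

The only inward force on a level bend is static friction, so at the limit f_s = μ_s N = μ_s m g = m v²/r.
Mass cancels: v_max = √(μ_s g r) = √(0.860 × 9.81 × 245) = √2067 = 45.46 m/s.

45.5 m/s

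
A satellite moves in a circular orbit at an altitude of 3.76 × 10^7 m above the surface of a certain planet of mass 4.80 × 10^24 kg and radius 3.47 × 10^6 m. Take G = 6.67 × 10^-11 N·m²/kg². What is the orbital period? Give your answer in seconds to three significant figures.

r = R + h = 3.47 × 10^6 + 3.76 × 10^7 = 4.107 × 10^7 m. Gravity provides the centripetal force: G M m / r² = m v² / r ⇒ v = √(GM/r) = 2792 m/s.
T = 2πr/v = 2π × 4.107 × 10^7 / 2792 = 92420 s.

92400 s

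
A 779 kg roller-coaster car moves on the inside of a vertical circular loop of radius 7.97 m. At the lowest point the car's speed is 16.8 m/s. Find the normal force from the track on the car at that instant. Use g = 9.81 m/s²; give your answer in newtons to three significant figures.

35200 N

At the lowest point, N points up (toward the centre) and the weight mg points down (away from the centre), so the net inward force is N − mg = mv²/r.
N = m(v²/r + g) = 779 × ((16.8)²/7.97 + 9.81) = 779 × (35.41 + 9.81) = 779 × 45.22 = 35230 N.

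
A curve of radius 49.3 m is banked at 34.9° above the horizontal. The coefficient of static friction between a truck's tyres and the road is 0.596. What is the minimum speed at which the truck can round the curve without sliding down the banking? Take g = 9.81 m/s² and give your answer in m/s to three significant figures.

At the minimum speed, friction acts up the slope at its limiting value f = μN. Radially (horizontal, toward centre): N sinθ − μN cosθ = mv²/r. Vertically: N cosθ + μN sinθ = mg.
Dividing: v² = r g (sinθ − μcosθ)/(cosθ + μsinθ).
sinθ − μcosθ = 0.5721 − 0.596×0.8202 = 0.08334; cosθ + μsinθ = 0.8202 + 0.596×0.5721 = 1.161.
v² = 49.3 × 9.81 × 0.08334/1.161 = 34.71 m²/s², so v = 5.892 m/s.

5.89 m/s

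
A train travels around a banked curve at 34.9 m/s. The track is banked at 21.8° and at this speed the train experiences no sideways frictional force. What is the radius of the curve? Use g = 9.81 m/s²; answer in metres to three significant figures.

Frictionless banking: tanθ = v²/(rg), so r = v²/(g tanθ).
r = (34.9)²/(9.81 × tan 21.8°) = 1218/(9.81 × 0.4000) = 1218/3.924 = 310.4 m.

310 m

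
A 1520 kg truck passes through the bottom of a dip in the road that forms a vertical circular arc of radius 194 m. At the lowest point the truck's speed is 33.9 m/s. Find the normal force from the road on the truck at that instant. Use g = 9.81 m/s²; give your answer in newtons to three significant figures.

23900 N

At the lowest point, N points up (toward the centre) and the weight mg points down (away from the centre), so the net inward force is N − mg = mv²/r.
N = m(v²/r + g) = 1520 × ((33.9)²/194 + 9.81) = 1520 × (5.924 + 9.81) = 1520 × 15.73 = 23920 N.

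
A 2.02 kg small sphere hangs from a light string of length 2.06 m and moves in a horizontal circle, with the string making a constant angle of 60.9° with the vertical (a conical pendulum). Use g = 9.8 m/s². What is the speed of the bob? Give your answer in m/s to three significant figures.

The radius of the circle is r = L sinθ = 2.06 × sin 60.9° = 1.800 m.
Horizontally T sinθ = mv²/r and vertically T cosθ = mg, so tanθ = v²/(rg).
v = √(r g tanθ) = √(1.800 × 9.8 × 1.797) = √31.69 = 5.630 m/s.

5.63 m/s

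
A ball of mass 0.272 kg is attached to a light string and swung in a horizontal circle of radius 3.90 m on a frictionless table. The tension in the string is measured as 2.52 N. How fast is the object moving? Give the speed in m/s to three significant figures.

6.01 m/s

T = m v²/r ⇒ v = √(T r / m) = √(2.52 × 3.90 / 0.272) = √36.13 = 6.011 m/s.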